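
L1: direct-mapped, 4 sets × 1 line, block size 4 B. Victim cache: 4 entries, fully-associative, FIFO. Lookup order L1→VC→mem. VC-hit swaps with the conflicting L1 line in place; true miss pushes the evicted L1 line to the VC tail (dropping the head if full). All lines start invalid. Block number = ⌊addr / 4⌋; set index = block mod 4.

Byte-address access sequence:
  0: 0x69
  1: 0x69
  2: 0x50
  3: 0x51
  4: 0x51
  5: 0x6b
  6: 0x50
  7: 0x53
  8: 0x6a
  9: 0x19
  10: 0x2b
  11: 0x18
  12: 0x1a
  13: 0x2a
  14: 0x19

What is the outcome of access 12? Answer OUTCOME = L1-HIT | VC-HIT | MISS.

#0 0x69→b26/s2 MISS; vc=[]
#1 0x69→b26/s2 L1-HIT; vc=[]
#2 0x50→b20/s0 MISS; vc=[]
#3 0x51→b20/s0 L1-HIT; vc=[]
#4 0x51→b20/s0 L1-HIT; vc=[]
#5 0x6b→b26/s2 L1-HIT; vc=[]
#6 0x50→b20/s0 L1-HIT; vc=[]
#7 0x53→b20/s0 L1-HIT; vc=[]
#8 0x6a→b26/s2 L1-HIT; vc=[]
#9 0x19→b6/s2 MISS; vc=[26]
#10 0x2b→b10/s2 MISS; vc=[26,6]
#11 0x18→b6/s2 VC-HIT; vc=[26,10]
#12 0x1a→b6/s2 L1-HIT; vc=[26,10]
#13 0x2a→b10/s2 VC-HIT; vc=[26,6]
#14 0x19→b6/s2 VC-HIT; vc=[26,10]

OUTCOME = L1-HIT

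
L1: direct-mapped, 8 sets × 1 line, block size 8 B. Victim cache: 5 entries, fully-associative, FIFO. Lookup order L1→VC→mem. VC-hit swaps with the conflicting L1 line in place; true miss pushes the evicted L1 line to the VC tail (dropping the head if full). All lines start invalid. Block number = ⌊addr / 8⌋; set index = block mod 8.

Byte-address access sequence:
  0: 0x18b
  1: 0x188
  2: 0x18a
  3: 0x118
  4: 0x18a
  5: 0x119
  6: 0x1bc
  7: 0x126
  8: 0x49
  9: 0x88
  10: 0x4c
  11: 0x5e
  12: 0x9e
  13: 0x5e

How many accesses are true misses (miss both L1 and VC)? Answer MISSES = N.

MISSES = 8

0: 0x18b (blk 49, set 1) → MISS  vc=[]
1: 0x188 (blk 49, set 1) → L1-HIT  vc=[]
2: 0x18a (blk 49, set 1) → L1-HIT  vc=[]
3: 0x118 (blk 35, set 3) → MISS  vc=[]
4: 0x18a (blk 49, set 1) → L1-HIT  vc=[]
5: 0x119 (blk 35, set 3) → L1-HIT  vc=[]
6: 0x1bc (blk 55, set 7) → MISS  vc=[]
7: 0x126 (blk 36, set 4) → MISS  vc=[]
8: 0x49 (blk 9, set 1) → MISS  vc=[49]
9: 0x88 (blk 17, set 1) → MISS  vc=[49, 9]
10: 0x4c (blk 9, set 1) → VC-HIT  vc=[49, 17]
11: 0x5e (blk 11, set 3) → MISS  vc=[49, 17, 35]
12: 0x9e (blk 19, set 3) → MISS  vc=[49, 17, 35, 11]
13: 0x5e (blk 11, set 3) → VC-HIT  vc=[49, 17, 35, 19]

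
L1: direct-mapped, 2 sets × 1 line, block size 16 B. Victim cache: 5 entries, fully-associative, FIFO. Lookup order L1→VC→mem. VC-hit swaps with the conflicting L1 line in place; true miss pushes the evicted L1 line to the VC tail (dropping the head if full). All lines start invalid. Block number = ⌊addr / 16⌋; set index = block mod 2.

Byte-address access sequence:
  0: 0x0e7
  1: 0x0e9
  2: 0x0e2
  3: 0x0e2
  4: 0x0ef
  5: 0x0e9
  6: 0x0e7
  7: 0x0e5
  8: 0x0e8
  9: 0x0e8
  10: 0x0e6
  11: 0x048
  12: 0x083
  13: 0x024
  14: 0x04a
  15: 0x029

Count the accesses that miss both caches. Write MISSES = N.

0: 0xe7 (blk 14, set 0) → MISS  vc=[]
1: 0xe9 (blk 14, set 0) → L1-HIT  vc=[]
2: 0xe2 (blk 14, set 0) → L1-HIT  vc=[]
3: 0xe2 (blk 14, set 0) → L1-HIT  vc=[]
4: 0xef (blk 14, set 0) → L1-HIT  vc=[]
5: 0xe9 (blk 14, set 0) → L1-HIT  vc=[]
6: 0xe7 (blk 14, set 0) → L1-HIT  vc=[]
7: 0xe5 (blk 14, set 0) → L1-HIT  vc=[]
8: 0xe8 (blk 14, set 0) → L1-HIT  vc=[]
9: 0xe8 (blk 14, set 0) → L1-HIT  vc=[]
10: 0xe6 (blk 14, set 0) → L1-HIT  vc=[]
11: 0x48 (blk 4, set 0) → MISS  vc=[14]
12: 0x83 (blk 8, set 0) → MISS  vc=[14, 4]
13: 0x24 (blk 2, set 0) → MISS  vc=[14, 4, 8]
14: 0x4a (blk 4, set 0) → VC-HIT  vc=[14, 2, 8]
15: 0x29 (blk 2, set 0) → VC-HIT  vc=[14, 4, 8]

MISSES = 4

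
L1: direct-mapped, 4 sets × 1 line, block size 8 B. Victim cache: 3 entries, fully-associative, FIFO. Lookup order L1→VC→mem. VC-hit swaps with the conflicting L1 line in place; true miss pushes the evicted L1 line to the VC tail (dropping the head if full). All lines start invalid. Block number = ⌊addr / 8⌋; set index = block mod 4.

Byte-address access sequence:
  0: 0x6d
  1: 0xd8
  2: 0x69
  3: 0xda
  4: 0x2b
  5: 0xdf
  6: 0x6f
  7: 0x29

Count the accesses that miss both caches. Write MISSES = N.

  [0] addr=0x6d blk=13 s=1: MISS | VC []
  [1] addr=0xd8 blk=27 s=3: MISS | VC []
  [2] addr=0x69 blk=13 s=1: L1-HIT | VC []
  [3] addr=0xda blk=27 s=3: L1-HIT | VC []
  [4] addr=0x2b blk=5 s=1: MISS | VC [13]
  [5] addr=0xdf blk=27 s=3: L1-HIT | VC [13]
  [6] addr=0x6f blk=13 s=1: VC-HIT | VC [5]
  [7] addr=0x29 blk=5 s=1: VC-HIT | VC [13]

MISSES = 3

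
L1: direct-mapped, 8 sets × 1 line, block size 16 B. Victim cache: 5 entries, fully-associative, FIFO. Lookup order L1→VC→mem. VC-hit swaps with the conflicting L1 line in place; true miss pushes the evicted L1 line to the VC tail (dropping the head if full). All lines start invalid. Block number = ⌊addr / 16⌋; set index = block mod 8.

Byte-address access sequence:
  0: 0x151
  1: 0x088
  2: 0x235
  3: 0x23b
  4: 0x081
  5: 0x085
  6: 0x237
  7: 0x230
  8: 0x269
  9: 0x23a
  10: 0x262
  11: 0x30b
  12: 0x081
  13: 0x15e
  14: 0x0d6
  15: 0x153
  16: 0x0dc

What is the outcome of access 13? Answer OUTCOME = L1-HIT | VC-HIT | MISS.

#0 0x151→b21/s5 MISS; vc=[]
#1 0x88→b8/s0 MISS; vc=[]
#2 0x235→b35/s3 MISS; vc=[]
#3 0x23b→b35/s3 L1-HIT; vc=[]
#4 0x81→b8/s0 L1-HIT; vc=[]
#5 0x85→b8/s0 L1-HIT; vc=[]
#6 0x237→b35/s3 L1-HIT; vc=[]
#7 0x230→b35/s3 L1-HIT; vc=[]
#8 0x269→b38/s6 MISS; vc=[]
#9 0x23a→b35/s3 L1-HIT; vc=[]
#10 0x262→b38/s6 L1-HIT; vc=[]
#11 0x30b→b48/s0 MISS; vc=[8]
#12 0x81→b8/s0 VC-HIT; vc=[48]
#13 0x15e→b21/s5 L1-HIT; vc=[48]
#14 0xd6→b13/s5 MISS; vc=[48,21]
#15 0x153→b21/s5 VC-HIT; vc=[48,13]
#16 0xdc→b13/s5 VC-HIT; vc=[48,21]

OUTCOME = L1-HIT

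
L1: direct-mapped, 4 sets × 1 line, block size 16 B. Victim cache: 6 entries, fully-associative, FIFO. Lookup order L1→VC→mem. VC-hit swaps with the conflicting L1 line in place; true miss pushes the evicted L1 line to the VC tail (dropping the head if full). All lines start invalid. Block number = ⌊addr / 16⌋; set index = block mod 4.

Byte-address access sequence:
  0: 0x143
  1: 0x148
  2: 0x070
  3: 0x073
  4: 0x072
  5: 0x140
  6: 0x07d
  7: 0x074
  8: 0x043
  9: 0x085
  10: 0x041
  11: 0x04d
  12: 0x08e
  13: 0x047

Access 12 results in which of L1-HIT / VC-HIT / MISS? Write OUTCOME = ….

OUTCOME = VC-HIT

#0 0x143→b20/s0 MISS; vc=[]
#1 0x148→b20/s0 L1-HIT; vc=[]
#2 0x70→b7/s3 MISS; vc=[]
#3 0x73→b7/s3 L1-HIT; vc=[]
#4 0x72→b7/s3 L1-HIT; vc=[]
#5 0x140→b20/s0 L1-HIT; vc=[]
#6 0x7d→b7/s3 L1-HIT; vc=[]
#7 0x74→b7/s3 L1-HIT; vc=[]
#8 0x43→b4/s0 MISS; vc=[20]
#9 0x85→b8/s0 MISS; vc=[20,4]
#10 0x41→b4/s0 VC-HIT; vc=[20,8]
#11 0x4d→b4/s0 L1-HIT; vc=[20,8]
#12 0x8e→b8/s0 VC-HIT; vc=[20,4]
#13 0x47→b4/s0 VC-HIT; vc=[20,8]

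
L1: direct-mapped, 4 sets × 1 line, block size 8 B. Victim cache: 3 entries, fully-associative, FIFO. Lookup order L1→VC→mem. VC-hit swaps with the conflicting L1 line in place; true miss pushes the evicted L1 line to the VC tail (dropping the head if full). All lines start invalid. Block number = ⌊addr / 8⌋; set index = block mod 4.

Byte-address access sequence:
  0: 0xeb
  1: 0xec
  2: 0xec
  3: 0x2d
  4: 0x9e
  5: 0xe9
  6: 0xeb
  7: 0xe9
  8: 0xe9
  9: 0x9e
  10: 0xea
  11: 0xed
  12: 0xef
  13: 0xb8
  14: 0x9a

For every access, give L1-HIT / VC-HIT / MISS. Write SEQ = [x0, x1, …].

  [0] addr=0xeb blk=29 s=1: MISS | VC []
  [1] addr=0xec blk=29 s=1: L1-HIT | VC []
  [2] addr=0xec blk=29 s=1: L1-HIT | VC []
  [3] addr=0x2d blk=5 s=1: MISS | VC [29]
  [4] addr=0x9e blk=19 s=3: MISS | VC [29]
  [5] addr=0xe9 blk=29 s=1: VC-HIT | VC [5]
  [6] addr=0xeb blk=29 s=1: L1-HIT | VC [5]
  [7] addr=0xe9 blk=29 s=1: L1-HIT | VC [5]
  [8] addr=0xe9 blk=29 s=1: L1-HIT | VC [5]
  [9] addr=0x9e blk=19 s=3: L1-HIT | VC [5]
  [10] addr=0xea blk=29 s=1: L1-HIT | VC [5]
  [11] addr=0xed blk=29 s=1: L1-HIT | VC [5]
  [12] addr=0xef blk=29 s=1: L1-HIT | VC [5]
  [13] addr=0xb8 blk=23 s=3: MISS | VC [5, 19]
  [14] addr=0x9a blk=19 s=3: VC-HIT | VC [5, 23]

SEQ = [MISS, L1-HIT, L1-HIT, MISS, MISS, VC-HIT, L1-HIT, L1-HIT, L1-HIT, L1-HIT, L1-HIT, L1-HIT, L1-HIT, MISS, VC-HIT]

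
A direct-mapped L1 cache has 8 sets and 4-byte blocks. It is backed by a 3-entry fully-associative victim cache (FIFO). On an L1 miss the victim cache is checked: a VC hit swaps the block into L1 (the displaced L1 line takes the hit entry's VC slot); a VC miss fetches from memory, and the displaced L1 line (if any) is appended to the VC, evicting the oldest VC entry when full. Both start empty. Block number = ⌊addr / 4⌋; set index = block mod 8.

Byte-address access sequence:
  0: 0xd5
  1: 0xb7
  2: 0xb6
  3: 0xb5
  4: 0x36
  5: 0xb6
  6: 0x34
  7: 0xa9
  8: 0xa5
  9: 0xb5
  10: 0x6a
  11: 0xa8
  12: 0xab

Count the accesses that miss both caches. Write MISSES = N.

MISSES = 6

0: 0xd5 (blk 53, set 5) → MISS  vc=[]
1: 0xb7 (blk 45, set 5) → MISS  vc=[53]
2: 0xb6 (blk 45, set 5) → L1-HIT  vc=[53]
3: 0xb5 (blk 45, set 5) → L1-HIT  vc=[53]
4: 0x36 (blk 13, set 5) → MISS  vc=[53, 45]
5: 0xb6 (blk 45, set 5) → VC-HIT  vc=[53, 13]
6: 0x34 (blk 13, set 5) → VC-HIT  vc=[53, 45]
7: 0xa9 (blk 42, set 2) → MISS  vc=[53, 45]
8: 0xa5 (blk 41, set 1) → MISS  vc=[53, 45]
9: 0xb5 (blk 45, set 5) → VC-HIT  vc=[53, 13]
10: 0x6a (blk 26, set 2) → MISS  vc=[53, 13, 42]
11: 0xa8 (blk 42, set 2) → VC-HIT  vc=[53, 13, 26]
12: 0xab (blk 42, set 2) → L1-HIT  vc=[53, 13, 26]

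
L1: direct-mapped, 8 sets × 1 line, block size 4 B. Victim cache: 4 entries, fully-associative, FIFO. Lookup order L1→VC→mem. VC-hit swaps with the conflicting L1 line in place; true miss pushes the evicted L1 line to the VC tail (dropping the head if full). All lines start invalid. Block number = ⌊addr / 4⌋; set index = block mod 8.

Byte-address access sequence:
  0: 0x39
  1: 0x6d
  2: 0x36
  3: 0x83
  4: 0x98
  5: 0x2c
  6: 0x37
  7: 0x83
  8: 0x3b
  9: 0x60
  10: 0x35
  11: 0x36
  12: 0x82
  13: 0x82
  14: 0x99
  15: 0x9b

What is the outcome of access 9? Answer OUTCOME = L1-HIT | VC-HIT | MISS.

OUTCOME = MISS

0: 0x39 (blk 14, set 6) → MISS  vc=[]
1: 0x6d (blk 27, set 3) → MISS  vc=[]
2: 0x36 (blk 13, set 5) → MISS  vc=[]
3: 0x83 (blk 32, set 0) → MISS  vc=[]
4: 0x98 (blk 38, set 6) → MISS  vc=[14]
5: 0x2c (blk 11, set 3) → MISS  vc=[14, 27]
6: 0x37 (blk 13, set 5) → L1-HIT  vc=[14, 27]
7: 0x83 (blk 32, set 0) → L1-HIT  vc=[14, 27]
8: 0x3b (blk 14, set 6) → VC-HIT  vc=[38, 27]
9: 0x60 (blk 24, set 0) → MISS  vc=[38, 27, 32]
10: 0x35 (blk 13, set 5) → L1-HIT  vc=[38, 27, 32]
11: 0x36 (blk 13, set 5) → L1-HIT  vc=[38, 27, 32]
12: 0x82 (blk 32, set 0) → VC-HIT  vc=[38, 27, 24]
13: 0x82 (blk 32, set 0) → L1-HIT  vc=[38, 27, 24]
14: 0x99 (blk 38, set 6) → VC-HIT  vc=[14, 27, 24]
15: 0x9b (blk 38, set 6) → L1-HIT  vc=[14, 27, 24]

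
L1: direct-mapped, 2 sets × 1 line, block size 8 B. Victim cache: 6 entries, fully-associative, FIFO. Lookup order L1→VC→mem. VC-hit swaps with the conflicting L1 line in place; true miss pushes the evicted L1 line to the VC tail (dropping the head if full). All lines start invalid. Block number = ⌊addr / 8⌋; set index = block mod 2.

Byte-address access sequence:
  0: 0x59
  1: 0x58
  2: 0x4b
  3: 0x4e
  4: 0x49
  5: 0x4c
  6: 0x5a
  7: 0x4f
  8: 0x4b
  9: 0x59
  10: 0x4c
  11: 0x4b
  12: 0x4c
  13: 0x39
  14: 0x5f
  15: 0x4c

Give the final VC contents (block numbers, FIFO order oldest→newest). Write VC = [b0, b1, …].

  [0] addr=0x59 blk=11 s=1: MISS | VC []
  [1] addr=0x58 blk=11 s=1: L1-HIT | VC []
  [2] addr=0x4b blk=9 s=1: MISS | VC [11]
  [3] addr=0x4e blk=9 s=1: L1-HIT | VC [11]
  [4] addr=0x49 blk=9 s=1: L1-HIT | VC [11]
  [5] addr=0x4c blk=9 s=1: L1-HIT | VC [11]
  [6] addr=0x5a blk=11 s=1: VC-HIT | VC [9]
  [7] addr=0x4f blk=9 s=1: VC-HIT | VC [11]
  [8] addr=0x4b blk=9 s=1: L1-HIT | VC [11]
  [9] addr=0x59 blk=11 s=1: VC-HIT | VC [9]
  [10] addr=0x4c blk=9 s=1: VC-HIT | VC [11]
  [11] addr=0x4b blk=9 s=1: L1-HIT | VC [11]
  [12] addr=0x4c blk=9 s=1: L1-HIT | VC [11]
  [13] addr=0x39 blk=7 s=1: MISS | VC [11, 9]
  [14] addr=0x5f blk=11 s=1: VC-HIT | VC [7, 9]
  [15] addr=0x4c blk=9 s=1: VC-HIT | VC [7, 11]

VC = [7, 11]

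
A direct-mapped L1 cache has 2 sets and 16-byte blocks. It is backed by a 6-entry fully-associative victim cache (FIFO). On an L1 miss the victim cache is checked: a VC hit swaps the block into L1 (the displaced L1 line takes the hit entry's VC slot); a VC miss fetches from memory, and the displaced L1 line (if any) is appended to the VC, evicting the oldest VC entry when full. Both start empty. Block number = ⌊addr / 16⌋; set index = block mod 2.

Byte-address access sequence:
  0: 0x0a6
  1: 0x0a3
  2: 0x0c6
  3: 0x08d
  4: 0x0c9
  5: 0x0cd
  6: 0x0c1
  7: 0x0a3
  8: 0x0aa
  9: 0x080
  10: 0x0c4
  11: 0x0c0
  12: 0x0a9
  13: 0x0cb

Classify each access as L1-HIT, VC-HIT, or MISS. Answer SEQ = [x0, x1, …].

SEQ = [MISS, L1-HIT, MISS, MISS, VC-HIT, L1-HIT, L1-HIT, VC-HIT, L1-HIT, VC-HIT, VC-HIT, L1-HIT, VC-HIT, VC-HIT]

  [0] addr=0xa6 blk=10 s=0: MISS | VC []
  [1] addr=0xa3 blk=10 s=0: L1-HIT | VC []
  [2] addr=0xc6 blk=12 s=0: MISS | VC [10]
  [3] addr=0x8d blk=8 s=0: MISS | VC [10, 12]
  [4] addr=0xc9 blk=12 s=0: VC-HIT | VC [10, 8]
  [5] addr=0xcd blk=12 s=0: L1-HIT | VC [10, 8]
  [6] addr=0xc1 blk=12 s=0: L1-HIT | VC [10, 8]
  [7] addr=0xa3 blk=10 s=0: VC-HIT | VC [12, 8]
  [8] addr=0xaa blk=10 s=0: L1-HIT | VC [12, 8]
  [9] addr=0x80 blk=8 s=0: VC-HIT | VC [12, 10]
  [10] addr=0xc4 blk=12 s=0: VC-HIT | VC [8, 10]
  [11] addr=0xc0 blk=12 s=0: L1-HIT | VC [8, 10]
  [12] addr=0xa9 blk=10 s=0: VC-HIT | VC [8, 12]
  [13] addr=0xcb blk=12 s=0: VC-HIT | VC [8, 10]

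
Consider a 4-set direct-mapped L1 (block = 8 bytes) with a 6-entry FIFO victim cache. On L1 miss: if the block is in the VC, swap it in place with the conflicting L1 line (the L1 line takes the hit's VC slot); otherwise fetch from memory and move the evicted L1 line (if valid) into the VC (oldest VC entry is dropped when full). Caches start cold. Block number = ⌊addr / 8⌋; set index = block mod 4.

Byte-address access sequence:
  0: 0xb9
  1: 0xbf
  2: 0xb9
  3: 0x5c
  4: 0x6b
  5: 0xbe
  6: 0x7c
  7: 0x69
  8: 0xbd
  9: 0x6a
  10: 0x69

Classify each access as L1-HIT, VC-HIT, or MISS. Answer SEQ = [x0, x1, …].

SEQ = [MISS, L1-HIT, L1-HIT, MISS, MISS, VC-HIT, MISS, L1-HIT, VC-HIT, L1-HIT, L1-HIT]

  [0] addr=0xb9 blk=23 s=3: MISS | VC []
  [1] addr=0xbf blk=23 s=3: L1-HIT | VC []
  [2] addr=0xb9 blk=23 s=3: L1-HIT | VC []
  [3] addr=0x5c blk=11 s=3: MISS | VC [23]
  [4] addr=0x6b blk=13 s=1: MISS | VC [23]
  [5] addr=0xbe blk=23 s=3: VC-HIT | VC [11]
  [6] addr=0x7c blk=15 s=3: MISS | VC [11, 23]
  [7] addr=0x69 blk=13 s=1: L1-HIT | VC [11, 23]
  [8] addr=0xbd blk=23 s=3: VC-HIT | VC [11, 15]
  [9] addr=0x6a blk=13 s=1: L1-HIT | VC [11, 15]
  [10] addr=0x69 blk=13 s=1: L1-HIT | VC [11, 15]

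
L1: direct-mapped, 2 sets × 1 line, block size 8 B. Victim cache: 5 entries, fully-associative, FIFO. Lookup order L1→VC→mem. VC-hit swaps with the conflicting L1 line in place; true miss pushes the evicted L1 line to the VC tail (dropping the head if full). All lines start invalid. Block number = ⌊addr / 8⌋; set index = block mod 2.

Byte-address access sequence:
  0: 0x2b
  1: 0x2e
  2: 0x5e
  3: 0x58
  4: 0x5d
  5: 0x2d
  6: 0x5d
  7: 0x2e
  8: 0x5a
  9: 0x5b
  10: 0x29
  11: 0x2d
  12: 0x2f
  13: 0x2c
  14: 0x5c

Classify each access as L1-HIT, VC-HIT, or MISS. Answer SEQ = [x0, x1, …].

SEQ = [MISS, L1-HIT, MISS, L1-HIT, L1-HIT, VC-HIT, VC-HIT, VC-HIT, VC-HIT, L1-HIT, VC-HIT, L1-HIT, L1-HIT, L1-HIT, VC-HIT]

  [0] addr=0x2b blk=5 s=1: MISS | VC []
  [1] addr=0x2e blk=5 s=1: L1-HIT | VC []
  [2] addr=0x5e blk=11 s=1: MISS | VC [5]
  [3] addr=0x58 blk=11 s=1: L1-HIT | VC [5]
  [4] addr=0x5d blk=11 s=1: L1-HIT | VC [5]
  [5] addr=0x2d blk=5 s=1: VC-HIT | VC [11]
  [6] addr=0x5d blk=11 s=1: VC-HIT | VC [5]
  [7] addr=0x2e blk=5 s=1: VC-HIT | VC [11]
  [8] addr=0x5a blk=11 s=1: VC-HIT | VC [5]
  [9] addr=0x5b blk=11 s=1: L1-HIT | VC [5]
  [10] addr=0x29 blk=5 s=1: VC-HIT | VC [11]
  [11] addr=0x2d blk=5 s=1: L1-HIT | VC [11]
  [12] addr=0x2f blk=5 s=1: L1-HIT | VC [11]
  [13] addr=0x2c blk=5 s=1: L1-HIT | VC [11]
  [14] addr=0x5c blk=11 s=1: VC-HIT | VC [5]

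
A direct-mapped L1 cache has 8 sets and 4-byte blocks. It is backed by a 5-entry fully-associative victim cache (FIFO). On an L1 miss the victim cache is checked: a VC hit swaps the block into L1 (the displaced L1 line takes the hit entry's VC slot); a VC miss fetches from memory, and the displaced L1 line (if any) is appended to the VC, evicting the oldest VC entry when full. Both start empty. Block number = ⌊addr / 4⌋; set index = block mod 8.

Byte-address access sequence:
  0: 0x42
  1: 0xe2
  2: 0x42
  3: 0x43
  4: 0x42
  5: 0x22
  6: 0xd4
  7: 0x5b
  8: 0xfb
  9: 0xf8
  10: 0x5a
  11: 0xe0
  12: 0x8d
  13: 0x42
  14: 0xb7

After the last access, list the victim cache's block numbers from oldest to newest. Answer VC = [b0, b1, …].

VC = [8, 56, 62, 53]

  [0] addr=0x42 blk=16 s=0: MISS | VC []
  [1] addr=0xe2 blk=56 s=0: MISS | VC [16]
  [2] addr=0x42 blk=16 s=0: VC-HIT | VC [56]
  [3] addr=0x43 blk=16 s=0: L1-HIT | VC [56]
  [4] addr=0x42 blk=16 s=0: L1-HIT | VC [56]
  [5] addr=0x22 blk=8 s=0: MISS | VC [56, 16]
  [6] addr=0xd4 blk=53 s=5: MISS | VC [56, 16]
  [7] addr=0x5b blk=22 s=6: MISS | VC [56, 16]
  [8] addr=0xfb blk=62 s=6: MISS | VC [56, 16, 22]
  [9] addr=0xf8 blk=62 s=6: L1-HIT | VC [56, 16, 22]
  [10] addr=0x5a blk=22 s=6: VC-HIT | VC [56, 16, 62]
  [11] addr=0xe0 blk=56 s=0: VC-HIT | VC [8, 16, 62]
  [12] addr=0x8d blk=35 s=3: MISS | VC [8, 16, 62]
  [13] addr=0x42 blk=16 s=0: VC-HIT | VC [8, 56, 62]
  [14] addr=0xb7 blk=45 s=5: MISS | VC [8, 56, 62, 53]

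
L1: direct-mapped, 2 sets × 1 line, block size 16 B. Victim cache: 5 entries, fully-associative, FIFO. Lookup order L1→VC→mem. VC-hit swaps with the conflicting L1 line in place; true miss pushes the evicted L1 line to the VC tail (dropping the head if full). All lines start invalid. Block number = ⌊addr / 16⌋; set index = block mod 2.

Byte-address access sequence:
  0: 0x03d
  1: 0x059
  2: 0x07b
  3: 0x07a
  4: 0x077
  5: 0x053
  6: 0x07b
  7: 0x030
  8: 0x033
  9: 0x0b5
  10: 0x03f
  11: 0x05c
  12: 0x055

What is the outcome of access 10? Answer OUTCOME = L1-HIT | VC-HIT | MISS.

OUTCOME = VC-HIT

  [0] addr=0x3d blk=3 s=1: MISS | VC []
  [1] addr=0x59 blk=5 s=1: MISS | VC [3]
  [2] addr=0x7b blk=7 s=1: MISS | VC [3, 5]
  [3] addr=0x7a blk=7 s=1: L1-HIT | VC [3, 5]
  [4] addr=0x77 blk=7 s=1: L1-HIT | VC [3, 5]
  [5] addr=0x53 blk=5 s=1: VC-HIT | VC [3, 7]
  [6] addr=0x7b blk=7 s=1: VC-HIT | VC [3, 5]
  [7] addr=0x30 blk=3 s=1: VC-HIT | VC [7, 5]
  [8] addr=0x33 blk=3 s=1: L1-HIT | VC [7, 5]
  [9] addr=0xb5 blk=11 s=1: MISS | VC [7, 5, 3]
  [10] addr=0x3f blk=3 s=1: VC-HIT | VC [7, 5, 11]
  [11] addr=0x5c blk=5 s=1: VC-HIT | VC [7, 3, 11]
  [12] addr=0x55 blk=5 s=1: L1-HIT | VC [7, 3, 11]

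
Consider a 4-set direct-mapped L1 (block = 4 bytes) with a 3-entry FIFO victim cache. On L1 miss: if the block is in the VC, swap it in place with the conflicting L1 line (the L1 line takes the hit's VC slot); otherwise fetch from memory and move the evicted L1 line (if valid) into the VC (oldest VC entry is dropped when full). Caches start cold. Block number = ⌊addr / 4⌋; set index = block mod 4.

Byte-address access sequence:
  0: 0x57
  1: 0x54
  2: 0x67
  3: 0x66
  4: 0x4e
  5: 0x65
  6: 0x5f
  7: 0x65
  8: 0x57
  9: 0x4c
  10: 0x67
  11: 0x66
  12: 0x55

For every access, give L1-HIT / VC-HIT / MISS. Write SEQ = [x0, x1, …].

SEQ = [MISS, L1-HIT, MISS, L1-HIT, MISS, L1-HIT, MISS, L1-HIT, VC-HIT, VC-HIT, VC-HIT, L1-HIT, VC-HIT]

#0 0x57→b21/s1 MISS; vc=[]
#1 0x54→b21/s1 L1-HIT; vc=[]
#2 0x67→b25/s1 MISS; vc=[21]
#3 0x66→b25/s1 L1-HIT; vc=[21]
#4 0x4e→b19/s3 MISS; vc=[21]
#5 0x65→b25/s1 L1-HIT; vc=[21]
#6 0x5f→b23/s3 MISS; vc=[21,19]
#7 0x65→b25/s1 L1-HIT; vc=[21,19]
#8 0x57→b21/s1 VC-HIT; vc=[25,19]
#9 0x4c→b19/s3 VC-HIT; vc=[25,23]
#10 0x67→b25/s1 VC-HIT; vc=[21,23]
#11 0x66→b25/s1 L1-HIT; vc=[21,23]
#12 0x55→b21/s1 VC-HIT; vc=[25,23]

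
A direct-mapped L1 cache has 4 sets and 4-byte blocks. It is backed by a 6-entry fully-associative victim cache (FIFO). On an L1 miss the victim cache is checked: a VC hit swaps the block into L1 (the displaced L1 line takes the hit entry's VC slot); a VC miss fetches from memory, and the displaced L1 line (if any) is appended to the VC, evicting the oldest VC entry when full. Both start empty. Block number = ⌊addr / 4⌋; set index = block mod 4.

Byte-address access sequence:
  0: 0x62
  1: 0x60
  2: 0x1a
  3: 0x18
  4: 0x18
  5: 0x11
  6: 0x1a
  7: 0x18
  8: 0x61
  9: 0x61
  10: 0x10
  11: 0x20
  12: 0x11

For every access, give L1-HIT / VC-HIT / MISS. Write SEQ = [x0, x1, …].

  [0] addr=0x62 blk=24 s=0: MISS | VC []
  [1] addr=0x60 blk=24 s=0: L1-HIT | VC []
  [2] addr=0x1a blk=6 s=2: MISS | VC []
  [3] addr=0x18 blk=6 s=2: L1-HIT | VC []
  [4] addr=0x18 blk=6 s=2: L1-HIT | VC []
  [5] addr=0x11 blk=4 s=0: MISS | VC [24]
  [6] addr=0x1a blk=6 s=2: L1-HIT | VC [24]
  [7] addr=0x18 blk=6 s=2: L1-HIT | VC [24]
  [8] addr=0x61 blk=24 s=0: VC-HIT | VC [4]
  [9] addr=0x61 blk=24 s=0: L1-HIT | VC [4]
  [10] addr=0x10 blk=4 s=0: VC-HIT | VC [24]
  [11] addr=0x20 blk=8 s=0: MISS | VC [24, 4]
  [12] addr=0x11 blk=4 s=0: VC-HIT | VC [24, 8]

SEQ = [MISS, L1-HIT, MISS, L1-HIT, L1-HIT, MISS, L1-HIT, L1-HIT, VC-HIT, L1-HIT, VC-HIT, MISS, VC-HIT]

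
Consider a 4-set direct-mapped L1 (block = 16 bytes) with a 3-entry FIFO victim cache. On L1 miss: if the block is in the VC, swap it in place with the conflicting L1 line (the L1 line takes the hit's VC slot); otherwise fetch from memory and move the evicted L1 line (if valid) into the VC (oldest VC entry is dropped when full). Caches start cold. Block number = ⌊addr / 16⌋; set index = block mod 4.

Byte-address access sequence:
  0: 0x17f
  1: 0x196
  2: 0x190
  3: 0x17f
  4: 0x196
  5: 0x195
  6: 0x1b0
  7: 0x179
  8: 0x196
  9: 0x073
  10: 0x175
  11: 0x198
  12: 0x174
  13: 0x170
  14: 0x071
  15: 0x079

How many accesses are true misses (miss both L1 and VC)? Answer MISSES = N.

#0 0x17f→b23/s3 MISS; vc=[]
#1 0x196→b25/s1 MISS; vc=[]
#2 0x190→b25/s1 L1-HIT; vc=[]
#3 0x17f→b23/s3 L1-HIT; vc=[]
#4 0x196→b25/s1 L1-HIT; vc=[]
#5 0x195→b25/s1 L1-HIT; vc=[]
#6 0x1b0→b27/s3 MISS; vc=[23]
#7 0x179→b23/s3 VC-HIT; vc=[27]
#8 0x196→b25/s1 L1-HIT; vc=[27]
#9 0x73→b7/s3 MISS; vc=[27,23]
#10 0x175→b23/s3 VC-HIT; vc=[27,7]
#11 0x198→b25/s1 L1-HIT; vc=[27,7]
#12 0x174→b23/s3 L1-HIT; vc=[27,7]
#13 0x170→b23/s3 L1-HIT; vc=[27,7]
#14 0x71→b7/s3 VC-HIT; vc=[27,23]
#15 0x79→b7/s3 L1-HIT; vc=[27,23]

MISSES = 4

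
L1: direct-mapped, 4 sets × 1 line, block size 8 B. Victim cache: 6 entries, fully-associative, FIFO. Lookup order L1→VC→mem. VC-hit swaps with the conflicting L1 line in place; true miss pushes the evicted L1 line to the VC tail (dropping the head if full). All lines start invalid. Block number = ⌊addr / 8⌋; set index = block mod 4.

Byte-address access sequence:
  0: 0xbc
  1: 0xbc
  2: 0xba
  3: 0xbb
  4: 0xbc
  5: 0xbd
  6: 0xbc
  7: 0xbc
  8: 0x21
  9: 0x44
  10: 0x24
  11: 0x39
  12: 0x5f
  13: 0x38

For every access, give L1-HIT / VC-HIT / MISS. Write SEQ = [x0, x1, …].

  [0] addr=0xbc blk=23 s=3: MISS | VC []
  [1] addr=0xbc blk=23 s=3: L1-HIT | VC []
  [2] addr=0xba blk=23 s=3: L1-HIT | VC []
  [3] addr=0xbb blk=23 s=3: L1-HIT | VC []
  [4] addr=0xbc blk=23 s=3: L1-HIT | VC []
  [5] addr=0xbd blk=23 s=3: L1-HIT | VC []
  [6] addr=0xbc blk=23 s=3: L1-HIT | VC []
  [7] addr=0xbc blk=23 s=3: L1-HIT | VC []
  [8] addr=0x21 blk=4 s=0: MISS | VC []
  [9] addr=0x44 blk=8 s=0: MISS | VC [4]
  [10] addr=0x24 blk=4 s=0: VC-HIT | VC [8]
  [11] addr=0x39 blk=7 s=3: MISS | VC [8, 23]
  [12] addr=0x5f blk=11 s=3: MISS | VC [8, 23, 7]
  [13] addr=0x38 blk=7 s=3: VC-HIT | VC [8, 23, 11]

SEQ = [MISS, L1-HIT, L1-HIT, L1-HIT, L1-HIT, L1-HIT, L1-HIT, L1-HIT, MISS, MISS, VC-HIT, MISS, MISS, VC-HIT]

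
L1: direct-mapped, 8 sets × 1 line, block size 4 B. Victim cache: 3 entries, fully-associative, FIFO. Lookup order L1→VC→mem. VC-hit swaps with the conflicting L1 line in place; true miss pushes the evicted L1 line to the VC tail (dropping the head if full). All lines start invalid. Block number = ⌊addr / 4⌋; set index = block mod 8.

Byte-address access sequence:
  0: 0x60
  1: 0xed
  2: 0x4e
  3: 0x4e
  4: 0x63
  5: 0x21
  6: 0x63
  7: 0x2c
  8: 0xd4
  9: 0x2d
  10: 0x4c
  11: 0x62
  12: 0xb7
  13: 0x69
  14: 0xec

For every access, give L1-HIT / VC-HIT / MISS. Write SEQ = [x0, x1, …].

SEQ = [MISS, MISS, MISS, L1-HIT, L1-HIT, MISS, VC-HIT, MISS, MISS, L1-HIT, VC-HIT, L1-HIT, MISS, MISS, MISS]

  [0] addr=0x60 blk=24 s=0: MISS | VC []
  [1] addr=0xed blk=59 s=3: MISS | VC []
  [2] addr=0x4e blk=19 s=3: MISS | VC [59]
  [3] addr=0x4e blk=19 s=3: L1-HIT | VC [59]
  [4] addr=0x63 blk=24 s=0: L1-HIT | VC [59]
  [5] addr=0x21 blk=8 s=0: MISS | VC [59, 24]
  [6] addr=0x63 blk=24 s=0: VC-HIT | VC [59, 8]
  [7] addr=0x2c blk=11 s=3: MISS | VC [59, 8, 19]
  [8] addr=0xd4 blk=53 s=5: MISS | VC [59, 8, 19]
  [9] addr=0x2d blk=11 s=3: L1-HIT | VC [59, 8, 19]
  [10] addr=0x4c blk=19 s=3: VC-HIT | VC [59, 8, 11]
  [11] addr=0x62 blk=24 s=0: L1-HIT | VC [59, 8, 11]
  [12] addr=0xb7 blk=45 s=5: MISS | VC [8, 11, 53]
  [13] addr=0x69 blk=26 s=2: MISS | VC [8, 11, 53]
  [14] addr=0xec blk=59 s=3: MISS | VC [11, 53, 19]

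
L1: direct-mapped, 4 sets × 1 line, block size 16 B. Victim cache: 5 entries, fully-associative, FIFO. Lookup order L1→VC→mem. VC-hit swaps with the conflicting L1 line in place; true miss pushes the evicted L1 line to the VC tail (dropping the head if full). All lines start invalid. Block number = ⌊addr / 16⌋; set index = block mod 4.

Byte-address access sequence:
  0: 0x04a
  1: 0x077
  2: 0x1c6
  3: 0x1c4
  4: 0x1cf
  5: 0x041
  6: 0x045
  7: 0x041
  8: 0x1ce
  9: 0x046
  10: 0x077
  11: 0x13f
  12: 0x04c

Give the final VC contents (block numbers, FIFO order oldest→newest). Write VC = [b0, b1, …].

VC = [28, 7]

  [0] addr=0x4a blk=4 s=0: MISS | VC []
  [1] addr=0x77 blk=7 s=3: MISS | VC []
  [2] addr=0x1c6 blk=28 s=0: MISS | VC [4]
  [3] addr=0x1c4 blk=28 s=0: L1-HIT | VC [4]
  [4] addr=0x1cf blk=28 s=0: L1-HIT | VC [4]
  [5] addr=0x41 blk=4 s=0: VC-HIT | VC [28]
  [6] addr=0x45 blk=4 s=0: L1-HIT | VC [28]
  [7] addr=0x41 blk=4 s=0: L1-HIT | VC [28]
  [8] addr=0x1ce blk=28 s=0: VC-HIT | VC [4]
  [9] addr=0x46 blk=4 s=0: VC-HIT | VC [28]
  [10] addr=0x77 blk=7 s=3: L1-HIT | VC [28]
  [11] addr=0x13f blk=19 s=3: MISS | VC [28, 7]
  [12] addr=0x4c blk=4 s=0: L1-HIT | VC [28, 7]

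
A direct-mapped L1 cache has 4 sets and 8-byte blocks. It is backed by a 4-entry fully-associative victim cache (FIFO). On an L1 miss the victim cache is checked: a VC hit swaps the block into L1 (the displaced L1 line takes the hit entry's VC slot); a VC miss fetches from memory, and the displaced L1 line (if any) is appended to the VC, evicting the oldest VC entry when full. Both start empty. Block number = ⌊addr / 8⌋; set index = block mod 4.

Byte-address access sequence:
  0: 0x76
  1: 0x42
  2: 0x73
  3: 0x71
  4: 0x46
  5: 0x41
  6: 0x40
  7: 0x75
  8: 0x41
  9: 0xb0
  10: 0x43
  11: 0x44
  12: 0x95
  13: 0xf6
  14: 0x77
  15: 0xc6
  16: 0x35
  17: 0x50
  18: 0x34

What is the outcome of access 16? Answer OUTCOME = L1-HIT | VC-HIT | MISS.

OUTCOME = MISS

  [0] addr=0x76 blk=14 s=2: MISS | VC []
  [1] addr=0x42 blk=8 s=0: MISS | VC []
  [2] addr=0x73 blk=14 s=2: L1-HIT | VC []
  [3] addr=0x71 blk=14 s=2: L1-HIT | VC []
  [4] addr=0x46 blk=8 s=0: L1-HIT | VC []
  [5] addr=0x41 blk=8 s=0: L1-HIT | VC []
  [6] addr=0x40 blk=8 s=0: L1-HIT | VC []
  [7] addr=0x75 blk=14 s=2: L1-HIT | VC []
  [8] addr=0x41 blk=8 s=0: L1-HIT | VC []
  [9] addr=0xb0 blk=22 s=2: MISS | VC [14]
  [10] addr=0x43 blk=8 s=0: L1-HIT | VC [14]
  [11] addr=0x44 blk=8 s=0: L1-HIT | VC [14]
  [12] addr=0x95 blk=18 s=2: MISS | VC [14, 22]
  [13] addr=0xf6 blk=30 s=2: MISS | VC [14, 22, 18]
  [14] addr=0x77 blk=14 s=2: VC-HIT | VC [30, 22, 18]
  [15] addr=0xc6 blk=24 s=0: MISS | VC [30, 22, 18, 8]
  [16] addr=0x35 blk=6 s=2: MISS | VC [22, 18, 8, 14]
  [17] addr=0x50 blk=10 s=2: MISS | VC [18, 8, 14, 6]
  [18] addr=0x34 blk=6 s=2: VC-HIT | VC [18, 8, 14, 10]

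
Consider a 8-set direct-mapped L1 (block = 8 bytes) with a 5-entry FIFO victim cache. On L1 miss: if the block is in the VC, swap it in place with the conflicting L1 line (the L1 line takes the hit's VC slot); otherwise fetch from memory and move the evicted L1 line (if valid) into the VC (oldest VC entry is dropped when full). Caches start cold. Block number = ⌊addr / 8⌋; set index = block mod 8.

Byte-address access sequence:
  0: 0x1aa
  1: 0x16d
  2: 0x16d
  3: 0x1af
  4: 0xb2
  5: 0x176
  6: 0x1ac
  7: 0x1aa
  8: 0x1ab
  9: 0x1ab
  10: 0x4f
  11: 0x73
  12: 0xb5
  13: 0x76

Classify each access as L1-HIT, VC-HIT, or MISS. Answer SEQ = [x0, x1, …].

SEQ = [MISS, MISS, L1-HIT, VC-HIT, MISS, MISS, L1-HIT, L1-HIT, L1-HIT, L1-HIT, MISS, MISS, VC-HIT, VC-HIT]

  [0] addr=0x1aa blk=53 s=5: MISS | VC []
  [1] addr=0x16d blk=45 s=5: MISS | VC [53]
  [2] addr=0x16d blk=45 s=5: L1-HIT | VC [53]
  [3] addr=0x1af blk=53 s=5: VC-HIT | VC [45]
  [4] addr=0xb2 blk=22 s=6: MISS | VC [45]
  [5] addr=0x176 blk=46 s=6: MISS | VC [45, 22]
  [6] addr=0x1ac blk=53 s=5: L1-HIT | VC [45, 22]
  [7] addr=0x1aa blk=53 s=5: L1-HIT | VC [45, 22]
  [8] addr=0x1ab blk=53 s=5: L1-HIT | VC [45, 22]
  [9] addr=0x1ab blk=53 s=5: L1-HIT | VC [45, 22]
  [10] addr=0x4f blk=9 s=1: MISS | VC [45, 22]
  [11] addr=0x73 blk=14 s=6: MISS | VC [45, 22, 46]
  [12] addr=0xb5 blk=22 s=6: VC-HIT | VC [45, 14, 46]
  [13] addr=0x76 blk=14 s=6: VC-HIT | VC [45, 22, 46]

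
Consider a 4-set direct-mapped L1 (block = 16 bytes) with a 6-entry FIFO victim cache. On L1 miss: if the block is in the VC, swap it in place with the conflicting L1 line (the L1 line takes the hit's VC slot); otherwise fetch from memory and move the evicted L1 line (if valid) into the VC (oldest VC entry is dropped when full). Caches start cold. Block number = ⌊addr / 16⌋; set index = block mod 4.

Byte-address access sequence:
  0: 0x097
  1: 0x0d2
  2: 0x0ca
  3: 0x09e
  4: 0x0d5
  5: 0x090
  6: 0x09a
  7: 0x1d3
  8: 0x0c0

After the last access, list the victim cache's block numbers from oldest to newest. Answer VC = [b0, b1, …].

VC = [13, 9]

0: 0x97 (blk 9, set 1) → MISS  vc=[]
1: 0xd2 (blk 13, set 1) → MISS  vc=[9]
2: 0xca (blk 12, set 0) → MISS  vc=[9]
3: 0x9e (blk 9, set 1) → VC-HIT  vc=[13]
4: 0xd5 (blk 13, set 1) → VC-HIT  vc=[9]
5: 0x90 (blk 9, set 1) → VC-HIT  vc=[13]
6: 0x9a (blk 9, set 1) → L1-HIT  vc=[13]
7: 0x1d3 (blk 29, set 1) → MISS  vc=[13, 9]
8: 0xc0 (blk 12, set 0) → L1-HIT  vc=[13, 9]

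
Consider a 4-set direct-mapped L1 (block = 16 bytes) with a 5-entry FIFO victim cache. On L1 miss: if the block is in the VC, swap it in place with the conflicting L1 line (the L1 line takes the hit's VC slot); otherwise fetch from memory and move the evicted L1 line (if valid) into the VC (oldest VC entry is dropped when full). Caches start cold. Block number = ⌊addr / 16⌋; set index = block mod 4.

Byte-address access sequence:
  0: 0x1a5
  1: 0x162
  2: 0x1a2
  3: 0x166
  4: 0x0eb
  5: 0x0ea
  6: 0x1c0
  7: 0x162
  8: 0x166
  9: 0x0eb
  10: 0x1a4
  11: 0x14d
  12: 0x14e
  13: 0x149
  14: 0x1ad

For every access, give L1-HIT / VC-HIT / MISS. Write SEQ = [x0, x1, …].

0: 0x1a5 (blk 26, set 2) → MISS  vc=[]
1: 0x162 (blk 22, set 2) → MISS  vc=[26]
2: 0x1a2 (blk 26, set 2) → VC-HIT  vc=[22]
3: 0x166 (blk 22, set 2) → VC-HIT  vc=[26]
4: 0xeb (blk 14, set 2) → MISS  vc=[26, 22]
5: 0xea (blk 14, set 2) → L1-HIT  vc=[26, 22]
6: 0x1c0 (blk 28, set 0) → MISS  vc=[26, 22]
7: 0x162 (blk 22, set 2) → VC-HIT  vc=[26, 14]
8: 0x166 (blk 22, set 2) → L1-HIT  vc=[26, 14]
9: 0xeb (blk 14, set 2) → VC-HIT  vc=[26, 22]
10: 0x1a4 (blk 26, set 2) → VC-HIT  vc=[14, 22]
11: 0x14d (blk 20, set 0) → MISS  vc=[14, 22, 28]
12: 0x14e (blk 20, set 0) → L1-HIT  vc=[14, 22, 28]
13: 0x149 (blk 20, set 0) → L1-HIT  vc=[14, 22, 28]
14: 0x1ad (blk 26, set 2) → L1-HIT  vc=[14, 22, 28]

SEQ = [MISS, MISS, VC-HIT, VC-HIT, MISS, L1-HIT, MISS, VC-HIT, L1-HIT, VC-HIT, VC-HIT, MISS, L1-HIT, L1-HIT, L1-HIT]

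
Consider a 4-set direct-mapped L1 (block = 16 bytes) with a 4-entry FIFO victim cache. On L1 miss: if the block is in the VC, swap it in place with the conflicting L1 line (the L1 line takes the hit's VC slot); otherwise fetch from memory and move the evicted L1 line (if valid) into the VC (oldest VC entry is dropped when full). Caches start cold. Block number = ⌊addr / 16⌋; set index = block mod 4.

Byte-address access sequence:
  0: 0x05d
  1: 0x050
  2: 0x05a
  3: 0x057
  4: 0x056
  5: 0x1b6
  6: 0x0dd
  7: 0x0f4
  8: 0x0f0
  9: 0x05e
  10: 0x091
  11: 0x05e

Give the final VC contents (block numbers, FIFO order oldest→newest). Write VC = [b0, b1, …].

VC = [13, 27, 9]

  [0] addr=0x5d blk=5 s=1: MISS | VC []
  [1] addr=0x50 blk=5 s=1: L1-HIT | VC []
  [2] addr=0x5a blk=5 s=1: L1-HIT | VC []
  [3] addr=0x57 blk=5 s=1: L1-HIT | VC []
  [4] addr=0x56 blk=5 s=1: L1-HIT | VC []
  [5] addr=0x1b6 blk=27 s=3: MISS | VC []
  [6] addr=0xdd blk=13 s=1: MISS | VC [5]
  [7] addr=0xf4 blk=15 s=3: MISS | VC [5, 27]
  [8] addr=0xf0 blk=15 s=3: L1-HIT | VC [5, 27]
  [9] addr=0x5e blk=5 s=1: VC-HIT | VC [13, 27]
  [10] addr=0x91 blk=9 s=1: MISS | VC [13, 27, 5]
  [11] addr=0x5e blk=5 s=1: VC-HIT | VC [13, 27, 9]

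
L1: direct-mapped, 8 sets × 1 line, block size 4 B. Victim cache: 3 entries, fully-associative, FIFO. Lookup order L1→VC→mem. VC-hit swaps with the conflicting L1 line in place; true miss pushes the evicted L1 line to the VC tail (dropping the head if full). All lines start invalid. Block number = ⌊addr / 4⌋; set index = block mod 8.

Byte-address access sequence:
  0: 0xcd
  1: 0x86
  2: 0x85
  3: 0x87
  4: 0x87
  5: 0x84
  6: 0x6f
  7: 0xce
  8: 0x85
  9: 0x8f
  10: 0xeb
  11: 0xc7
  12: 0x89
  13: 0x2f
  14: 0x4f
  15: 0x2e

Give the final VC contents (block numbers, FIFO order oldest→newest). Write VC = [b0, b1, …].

  [0] addr=0xcd blk=51 s=3: MISS | VC []
  [1] addr=0x86 blk=33 s=1: MISS | VC []
  [2] addr=0x85 blk=33 s=1: L1-HIT | VC []
  [3] addr=0x87 blk=33 s=1: L1-HIT | VC []
  [4] addr=0x87 blk=33 s=1: L1-HIT | VC []
  [5] addr=0x84 blk=33 s=1: L1-HIT | VC []
  [6] addr=0x6f blk=27 s=3: MISS | VC [51]
  [7] addr=0xce blk=51 s=3: VC-HIT | VC [27]
  [8] addr=0x85 blk=33 s=1: L1-HIT | VC [27]
  [9] addr=0x8f blk=35 s=3: MISS | VC [27, 51]
  [10] addr=0xeb blk=58 s=2: MISS | VC [27, 51]
  [11] addr=0xc7 blk=49 s=1: MISS | VC [27, 51, 33]
  [12] addr=0x89 blk=34 s=2: MISS | VC [51, 33, 58]
  [13] addr=0x2f blk=11 s=3: MISS | VC [33, 58, 35]
  [14] addr=0x4f blk=19 s=3: MISS | VC [58, 35, 11]
  [15] addr=0x2e blk=11 s=3: VC-HIT | VC [58, 35, 19]

VC = [58, 35, 19]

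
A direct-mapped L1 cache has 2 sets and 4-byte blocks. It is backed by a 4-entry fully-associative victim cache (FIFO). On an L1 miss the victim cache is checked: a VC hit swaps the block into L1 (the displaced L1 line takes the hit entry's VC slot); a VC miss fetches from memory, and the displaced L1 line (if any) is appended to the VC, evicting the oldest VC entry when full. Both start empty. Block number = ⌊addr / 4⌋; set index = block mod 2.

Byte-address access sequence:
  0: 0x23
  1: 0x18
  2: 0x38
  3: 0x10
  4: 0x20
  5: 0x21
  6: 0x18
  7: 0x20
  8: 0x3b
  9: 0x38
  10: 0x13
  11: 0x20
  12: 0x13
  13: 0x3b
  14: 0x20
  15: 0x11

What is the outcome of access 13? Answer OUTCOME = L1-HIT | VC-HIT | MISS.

#0 0x23→b8/s0 MISS; vc=[]
#1 0x18→b6/s0 MISS; vc=[8]
#2 0x38→b14/s0 MISS; vc=[8,6]
#3 0x10→b4/s0 MISS; vc=[8,6,14]
#4 0x20→b8/s0 VC-HIT; vc=[4,6,14]
#5 0x21→b8/s0 L1-HIT; vc=[4,6,14]
#6 0x18→b6/s0 VC-HIT; vc=[4,8,14]
#7 0x20→b8/s0 VC-HIT; vc=[4,6,14]
#8 0x3b→b14/s0 VC-HIT; vc=[4,6,8]
#9 0x38→b14/s0 L1-HIT; vc=[4,6,8]
#10 0x13→b4/s0 VC-HIT; vc=[14,6,8]
#11 0x20→b8/s0 VC-HIT; vc=[14,6,4]
#12 0x13→b4/s0 VC-HIT; vc=[14,6,8]
#13 0x3b→b14/s0 VC-HIT; vc=[4,6,8]
#14 0x20→b8/s0 VC-HIT; vc=[4,6,14]
#15 0x11→b4/s0 VC-HIT; vc=[8,6,14]

OUTCOME = VC-HIT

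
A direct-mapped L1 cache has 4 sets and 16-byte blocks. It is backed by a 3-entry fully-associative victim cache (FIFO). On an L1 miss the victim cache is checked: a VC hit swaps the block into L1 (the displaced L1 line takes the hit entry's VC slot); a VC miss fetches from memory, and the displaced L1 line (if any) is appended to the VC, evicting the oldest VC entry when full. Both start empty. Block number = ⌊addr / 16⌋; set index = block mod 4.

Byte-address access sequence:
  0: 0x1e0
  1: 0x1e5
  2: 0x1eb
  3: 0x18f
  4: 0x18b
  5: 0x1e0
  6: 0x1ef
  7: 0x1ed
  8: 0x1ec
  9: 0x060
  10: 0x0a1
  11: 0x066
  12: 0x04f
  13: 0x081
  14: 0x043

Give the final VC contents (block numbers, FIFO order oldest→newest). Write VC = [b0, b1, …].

  [0] addr=0x1e0 blk=30 s=2: MISS | VC []
  [1] addr=0x1e5 blk=30 s=2: L1-HIT | VC []
  [2] addr=0x1eb blk=30 s=2: L1-HIT | VC []
  [3] addr=0x18f blk=24 s=0: MISS | VC []
  [4] addr=0x18b blk=24 s=0: L1-HIT | VC []
  [5] addr=0x1e0 blk=30 s=2: L1-HIT | VC []
  [6] addr=0x1ef blk=30 s=2: L1-HIT | VC []
  [7] addr=0x1ed blk=30 s=2: L1-HIT | VC []
  [8] addr=0x1ec blk=30 s=2: L1-HIT | VC []
  [9] addr=0x60 blk=6 s=2: MISS | VC [30]
  [10] addr=0xa1 blk=10 s=2: MISS | VC [30, 6]
  [11] addr=0x66 blk=6 s=2: VC-HIT | VC [30, 10]
  [12] addr=0x4f blk=4 s=0: MISS | VC [30, 10, 24]
  [13] addr=0x81 blk=8 s=0: MISS | VC [10, 24, 4]
  [14] addr=0x43 blk=4 s=0: VC-HIT | VC [10, 24, 8]

VC = [10, 24, 8]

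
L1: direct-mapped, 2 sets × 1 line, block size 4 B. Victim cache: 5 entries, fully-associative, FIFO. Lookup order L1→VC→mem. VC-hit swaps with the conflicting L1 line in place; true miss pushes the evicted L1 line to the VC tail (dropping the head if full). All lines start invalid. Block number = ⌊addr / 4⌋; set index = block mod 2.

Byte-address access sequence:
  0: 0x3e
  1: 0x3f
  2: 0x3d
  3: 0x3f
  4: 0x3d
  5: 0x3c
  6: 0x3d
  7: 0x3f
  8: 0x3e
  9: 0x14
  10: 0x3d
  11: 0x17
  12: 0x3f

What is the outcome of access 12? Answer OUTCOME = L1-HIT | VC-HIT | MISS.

OUTCOME = VC-HIT

  [0] addr=0x3e blk=15 s=1: MISS | VC []
  [1] addr=0x3f blk=15 s=1: L1-HIT | VC []
  [2] addr=0x3d blk=15 s=1: L1-HIT | VC []
  [3] addr=0x3f blk=15 s=1: L1-HIT | VC []
  [4] addr=0x3d blk=15 s=1: L1-HIT | VC []
  [5] addr=0x3c blk=15 s=1: L1-HIT | VC []
  [6] addr=0x3d blk=15 s=1: L1-HIT | VC []
  [7] addr=0x3f blk=15 s=1: L1-HIT | VC []
  [8] addr=0x3e blk=15 s=1: L1-HIT | VC []
  [9] addr=0x14 blk=5 s=1: MISS | VC [15]
  [10] addr=0x3d blk=15 s=1: VC-HIT | VC [5]
  [11] addr=0x17 blk=5 s=1: VC-HIT | VC [15]
  [12] addr=0x3f blk=15 s=1: VC-HIT | VC [5]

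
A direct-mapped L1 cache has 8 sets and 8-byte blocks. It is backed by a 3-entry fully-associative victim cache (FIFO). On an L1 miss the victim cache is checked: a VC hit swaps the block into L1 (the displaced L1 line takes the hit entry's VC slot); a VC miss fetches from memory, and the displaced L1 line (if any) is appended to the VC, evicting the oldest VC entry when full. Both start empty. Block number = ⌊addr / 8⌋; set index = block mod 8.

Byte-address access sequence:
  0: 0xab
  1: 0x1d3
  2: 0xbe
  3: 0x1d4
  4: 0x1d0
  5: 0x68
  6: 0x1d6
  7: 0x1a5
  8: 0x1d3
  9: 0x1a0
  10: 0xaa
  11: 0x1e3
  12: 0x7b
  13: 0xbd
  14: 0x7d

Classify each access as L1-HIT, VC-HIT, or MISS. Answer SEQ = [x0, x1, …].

#0 0xab→b21/s5 MISS; vc=[]
#1 0x1d3→b58/s2 MISS; vc=[]
#2 0xbe→b23/s7 MISS; vc=[]
#3 0x1d4→b58/s2 L1-HIT; vc=[]
#4 0x1d0→b58/s2 L1-HIT; vc=[]
#5 0x68→b13/s5 MISS; vc=[21]
#6 0x1d6→b58/s2 L1-HIT; vc=[21]
#7 0x1a5→b52/s4 MISS; vc=[21]
#8 0x1d3→b58/s2 L1-HIT; vc=[21]
#9 0x1a0→b52/s4 L1-HIT; vc=[21]
#10 0xaa→b21/s5 VC-HIT; vc=[13]
#11 0x1e3→b60/s4 MISS; vc=[13,52]
#12 0x7b→b15/s7 MISS; vc=[13,52,23]
#13 0xbd→b23/s7 VC-HIT; vc=[13,52,15]
#14 0x7d→b15/s7 VC-HIT; vc=[13,52,23]

SEQ = [MISS, MISS, MISS, L1-HIT, L1-HIT, MISS, L1-HIT, MISS, L1-HIT, L1-HIT, VC-HIT, MISS, MISS, VC-HIT, VC-HIT]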